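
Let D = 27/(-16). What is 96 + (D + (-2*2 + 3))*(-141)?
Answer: 7599/16 ≈ 474.94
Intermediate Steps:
D = -27/16 (D = 27*(-1/16) = -27/16 ≈ -1.6875)
96 + (D + (-2*2 + 3))*(-141) = 96 + (-27/16 + (-2*2 + 3))*(-141) = 96 + (-27/16 + (-4 + 3))*(-141) = 96 + (-27/16 - 1)*(-141) = 96 - 43/16*(-141) = 96 + 6063/16 = 7599/16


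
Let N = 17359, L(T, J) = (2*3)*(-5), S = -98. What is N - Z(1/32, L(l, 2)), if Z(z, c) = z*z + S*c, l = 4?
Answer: 14765055/1024 ≈ 14419.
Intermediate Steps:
L(T, J) = -30 (L(T, J) = 6*(-5) = -30)
Z(z, c) = z**2 - 98*c (Z(z, c) = z*z - 98*c = z**2 - 98*c)
N - Z(1/32, L(l, 2)) = 17359 - ((1/32)**2 - 98*(-30)) = 17359 - ((1/32)**2 + 2940) = 17359 - (1/1024 + 2940) = 17359 - 1*3010561/1024 = 17359 - 3010561/1024 = 14765055/1024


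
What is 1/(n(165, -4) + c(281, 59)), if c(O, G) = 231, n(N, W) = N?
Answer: 1/396 ≈ 0.0025253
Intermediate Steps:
1/(n(165, -4) + c(281, 59)) = 1/(165 + 231) = 1/396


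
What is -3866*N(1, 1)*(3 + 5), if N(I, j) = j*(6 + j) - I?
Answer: -185568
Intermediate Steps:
N(I, j) = -I + j*(6 + j)
-3866*N(1, 1)*(3 + 5) = -3866*(1² - 1*1 + 6*1)*(3 + 5) = -3866*(1 - 1 + 6)*8 = -23196*8 = -3866*48 = -185568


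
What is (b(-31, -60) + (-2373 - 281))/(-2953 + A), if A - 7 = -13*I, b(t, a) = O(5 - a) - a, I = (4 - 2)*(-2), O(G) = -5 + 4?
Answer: 2595/2894 ≈ 0.89668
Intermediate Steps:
O(G) = -1
I = -4 (I = 2*(-2) = -4)
b(t, a) = -1 - a
A = 59 (A = 7 - 13*(-4) = 7 + 52 = 59)
(b(-31, -60) + (-2373 - 281))/(-2953 + A) = ((-1 - 1*(-60)) + (-2373 - 281))/(-2953 + 59) = ((-1 + 60) - 2654)/(-2894) = (59 - 2654)*(-1/2894) = -2595*(-1/2894) = 2595/2894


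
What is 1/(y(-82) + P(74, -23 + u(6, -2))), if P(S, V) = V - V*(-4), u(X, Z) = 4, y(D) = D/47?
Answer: -47/4547 ≈ -0.010336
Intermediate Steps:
y(D) = D/47 (y(D) = D*(1/47) = D/47)
P(S, V) = 5*V (P(S, V) = V - (-4)*V = V + 4*V = 5*V)
1/(y(-82) + P(74, -23 + u(6, -2))) = 1/((1/47)*(-82) + 5*(-23 + 4)) = 1/(-82/47 + 5*(-19)) = 1/(-82/47 - 95) = 1/(-4547/47) = -47/4547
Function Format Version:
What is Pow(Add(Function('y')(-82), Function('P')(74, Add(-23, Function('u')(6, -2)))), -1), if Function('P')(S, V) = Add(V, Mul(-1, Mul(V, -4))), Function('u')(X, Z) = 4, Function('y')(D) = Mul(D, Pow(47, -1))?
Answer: Rational(-47, 4547) ≈ -0.010336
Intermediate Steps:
Function('y')(D) = Mul(Rational(1, 47), D) (Function('y')(D) = Mul(D, Rational(1, 47)) = Mul(Rational(1, 47), D))
Function('P')(S, V) = Mul(5, V) (Function('P')(S, V) = Add(V, Mul(-1, Mul(-4, V))) = Add(V, Mul(4, V)) = Mul(5, V))
Pow(Add(Function('y')(-82), Function('P')(74, Add(-23, Function('u')(6, -2)))), -1) = Pow(Add(Mul(Rational(1, 47), -82), Mul(5, Add(-23, 4))), -1) = Pow(Add(Rational(-82, 47), Mul(5, -19)), -1) = Pow(Add(Rational(-82, 47), -95), -1) = Pow(Rational(-4547, 47), -1) = Rational(-47, 4547)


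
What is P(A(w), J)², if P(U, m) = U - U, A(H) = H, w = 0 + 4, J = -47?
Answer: 0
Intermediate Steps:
w = 4
P(U, m) = 0
P(A(w), J)² = 0² = 0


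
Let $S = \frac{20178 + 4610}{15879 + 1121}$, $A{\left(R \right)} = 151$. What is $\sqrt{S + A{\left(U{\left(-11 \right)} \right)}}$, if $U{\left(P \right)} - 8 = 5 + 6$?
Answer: $\frac{\sqrt{110150990}}{850} \approx 12.347$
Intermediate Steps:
$U{\left(P \right)} = 19$ ($U{\left(P \right)} = 8 + \left(5 + 6\right) = 8 + 11 = 19$)
$S = \frac{6197}{4250}$ ($S = \frac{24788}{17000} = 24788 \cdot \frac{1}{17000} = \frac{6197}{4250} \approx 1.4581$)
$\sqrt{S + A{\left(U{\left(-11 \right)} \right)}} = \sqrt{\frac{6197}{4250} + 151} = \sqrt{\frac{647947}{4250}} = \frac{\sqrt{110150990}}{850}$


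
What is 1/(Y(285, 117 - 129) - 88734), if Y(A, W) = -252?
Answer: -1/88986 ≈ -1.1238e-5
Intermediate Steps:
1/(Y(285, 117 - 129) - 88734) = 1/(-252 - 88734) = 1/(-88986) = -1/88986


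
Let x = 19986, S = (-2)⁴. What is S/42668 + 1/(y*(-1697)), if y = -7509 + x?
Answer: 84683209/225857393823 ≈ 0.00037494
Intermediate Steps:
S = 16
y = 12477 (y = -7509 + 19986 = 12477)
S/42668 + 1/(y*(-1697)) = 16/42668 + 1/(12477*(-1697)) = 16*(1/42668) + (1/12477)*(-1/1697) = 4/10667 - 1/21173469 = 84683209/225857393823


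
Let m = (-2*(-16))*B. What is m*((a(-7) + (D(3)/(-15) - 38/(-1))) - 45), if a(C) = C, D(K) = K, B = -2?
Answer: 4544/5 ≈ 908.80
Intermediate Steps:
m = -64 (m = -2*(-16)*(-2) = 32*(-2) = -64)
m*((a(-7) + (D(3)/(-15) - 38/(-1))) - 45) = -64*((-7 + (3/(-15) - 38/(-1))) - 45) = -64*((-7 + (3*(-1/15) - 38*(-1))) - 45) = -64*((-7 + (-⅕ + 38)) - 45) = -64*((-7 + 189/5) - 45) = -64*(154/5 - 45) = -64*(-71/5) = 4544/5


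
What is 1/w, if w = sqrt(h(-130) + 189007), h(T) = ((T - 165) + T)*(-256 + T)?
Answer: sqrt(353057)/353057 ≈ 0.0016830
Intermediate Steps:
h(T) = (-256 + T)*(-165 + 2*T) (h(T) = ((-165 + T) + T)*(-256 + T) = (-165 + 2*T)*(-256 + T) = (-256 + T)*(-165 + 2*T))
w = sqrt(353057) (w = sqrt((42240 - 677*(-130) + 2*(-130)**2) + 189007) = sqrt((42240 + 88010 + 2*16900) + 189007) = sqrt((42240 + 88010 + 33800) + 189007) = sqrt(164050 + 189007) = sqrt(353057) ≈ 594.19)
1/w = 1/(sqrt(353057)) = sqrt(353057)/353057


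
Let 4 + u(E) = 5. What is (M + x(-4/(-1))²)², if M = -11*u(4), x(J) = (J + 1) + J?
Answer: 4900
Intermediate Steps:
u(E) = 1 (u(E) = -4 + 5 = 1)
x(J) = 1 + 2*J (x(J) = (1 + J) + J = 1 + 2*J)
M = -11 (M = -11*1 = -11)
(M + x(-4/(-1))²)² = (-11 + (1 + 2*(-4/(-1)))²)² = (-11 + (1 + 2*(-4*(-1)))²)² = (-11 + (1 + 2*4)²)² = (-11 + (1 + 8)²)² = (-11 + 9²)² = (-11 + 81)² = 70² = 4900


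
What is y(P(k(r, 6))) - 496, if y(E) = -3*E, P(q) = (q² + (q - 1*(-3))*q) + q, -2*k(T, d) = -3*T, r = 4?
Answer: -784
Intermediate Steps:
k(T, d) = 3*T/2 (k(T, d) = -(-3)*T/2 = 3*T/2)
P(q) = q + q² + q*(3 + q) (P(q) = (q² + (q + 3)*q) + q = (q² + (3 + q)*q) + q = (q² + q*(3 + q)) + q = q + q² + q*(3 + q))
y(P(k(r, 6))) - 496 = -6*(3/2)*4*(2 + (3/2)*4) - 496 = -6*6*(2 + 6) - 496 = -6*6*8 - 496 = -3*96 - 496 = -288 - 496 = -784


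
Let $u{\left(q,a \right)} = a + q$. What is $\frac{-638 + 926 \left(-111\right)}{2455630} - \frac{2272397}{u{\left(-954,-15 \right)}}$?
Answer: $\frac{2790033013627}{1189752735} \approx 2345.1$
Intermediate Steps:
$\frac{-638 + 926 \left(-111\right)}{2455630} - \frac{2272397}{u{\left(-954,-15 \right)}} = \frac{-638 + 926 \left(-111\right)}{2455630} - \frac{2272397}{-15 - 954} = \left(-638 - 102786\right) \frac{1}{2455630} - \frac{2272397}{-969} = \left(-103424\right) \frac{1}{2455630} - - \frac{2272397}{969} = - \frac{51712}{1227815} + \frac{2272397}{969} = \frac{2790033013627}{1189752735}$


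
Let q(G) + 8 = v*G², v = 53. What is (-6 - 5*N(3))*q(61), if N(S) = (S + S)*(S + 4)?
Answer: -42596280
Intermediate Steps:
q(G) = -8 + 53*G²
N(S) = 2*S*(4 + S) (N(S) = (2*S)*(4 + S) = 2*S*(4 + S))
(-6 - 5*N(3))*q(61) = (-6 - 10*3*(4 + 3))*(-8 + 53*61²) = (-6 - 10*3*7)*(-8 + 53*3721) = (-6 - 5*42)*(-8 + 197213) = (-6 - 210)*197205 = -216*197205 = -42596280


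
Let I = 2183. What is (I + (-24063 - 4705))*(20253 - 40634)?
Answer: 541828885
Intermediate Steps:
(I + (-24063 - 4705))*(20253 - 40634) = (2183 + (-24063 - 4705))*(20253 - 40634) = (2183 - 28768)*(-20381) = -26585*(-20381) = 541828885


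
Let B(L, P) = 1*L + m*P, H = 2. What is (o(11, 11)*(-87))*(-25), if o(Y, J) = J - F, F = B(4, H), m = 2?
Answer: 6525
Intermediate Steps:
B(L, P) = L + 2*P (B(L, P) = 1*L + 2*P = L + 2*P)
F = 8 (F = 4 + 2*2 = 4 + 4 = 8)
o(Y, J) = -8 + J (o(Y, J) = J - 1*8 = J - 8 = -8 + J)
(o(11, 11)*(-87))*(-25) = ((-8 + 11)*(-87))*(-25) = (3*(-87))*(-25) = -261*(-25) = 6525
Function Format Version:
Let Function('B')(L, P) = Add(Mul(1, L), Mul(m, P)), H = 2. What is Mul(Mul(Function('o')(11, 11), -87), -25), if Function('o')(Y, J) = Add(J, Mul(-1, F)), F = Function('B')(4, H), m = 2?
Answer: 6525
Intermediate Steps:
Function('B')(L, P) = Add(L, Mul(2, P)) (Function('B')(L, P) = Add(Mul(1, L), Mul(2, P)) = Add(L, Mul(2, P)))
F = 8 (F = Add(4, Mul(2, 2)) = Add(4, 4) = 8)
Function('o')(Y, J) = Add(-8, J) (Function('o')(Y, J) = Add(J, Mul(-1, 8)) = Add(J, -8) = Add(-8, J))
Mul(Mul(Function('o')(11, 11), -87), -25) = Mul(Mul(Add(-8, 11), -87), -25) = Mul(Mul(3, -87), -25) = Mul(-261, -25) = 6525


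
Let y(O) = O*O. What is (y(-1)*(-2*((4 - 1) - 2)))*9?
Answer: -18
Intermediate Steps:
y(O) = O²
(y(-1)*(-2*((4 - 1) - 2)))*9 = ((-1)²*(-2*((4 - 1) - 2)))*9 = (1*(-2*(3 - 2)))*9 = (1*(-2*1))*9 = (1*(-2))*9 = -2*9 = -18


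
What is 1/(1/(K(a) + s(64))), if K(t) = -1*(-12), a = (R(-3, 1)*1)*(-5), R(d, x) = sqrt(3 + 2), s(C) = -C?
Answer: -52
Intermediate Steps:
R(d, x) = sqrt(5)
a = -5*sqrt(5) (a = (sqrt(5)*1)*(-5) = sqrt(5)*(-5) = -5*sqrt(5) ≈ -11.180)
K(t) = 12
1/(1/(K(a) + s(64))) = 1/(1/(12 - 1*64)) = 1/(1/(12 - 64)) = 1/(1/(-52)) = 1/(-1/52) = -52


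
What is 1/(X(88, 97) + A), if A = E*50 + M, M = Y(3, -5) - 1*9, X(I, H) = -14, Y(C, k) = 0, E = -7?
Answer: -1/373 ≈ -0.0026810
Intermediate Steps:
M = -9 (M = 0 - 1*9 = 0 - 9 = -9)
A = -359 (A = -7*50 - 9 = -350 - 9 = -359)
1/(X(88, 97) + A) = 1/(-14 - 359) = 1/(-373) = -1/373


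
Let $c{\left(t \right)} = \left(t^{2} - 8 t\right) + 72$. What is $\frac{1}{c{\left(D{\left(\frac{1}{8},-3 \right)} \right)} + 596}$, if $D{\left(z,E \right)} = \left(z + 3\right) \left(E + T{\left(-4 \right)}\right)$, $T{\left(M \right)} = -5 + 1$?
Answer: $\frac{64}{84577} \approx 0.00075671$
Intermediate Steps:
$T{\left(M \right)} = -4$
$D{\left(z,E \right)} = \left(-4 + E\right) \left(3 + z\right)$ ($D{\left(z,E \right)} = \left(z + 3\right) \left(E - 4\right) = \left(3 + z\right) \left(-4 + E\right) = \left(-4 + E\right) \left(3 + z\right)$)
$c{\left(t \right)} = 72 + t^{2} - 8 t$
$\frac{1}{c{\left(D{\left(\frac{1}{8},-3 \right)} \right)} + 596} = \frac{1}{\left(72 + \left(-12 - \frac{4}{8} + 3 \left(-3\right) - \frac{3}{8}\right)^{2} - 8 \left(-12 - \frac{4}{8} + 3 \left(-3\right) - \frac{3}{8}\right)\right) + 596} = \frac{1}{\left(72 + \left(-12 - \frac{1}{2} - 9 - \frac{3}{8}\right)^{2} - 8 \left(-12 - \frac{1}{2} - 9 - \frac{3}{8}\right)\right) + 596} = \frac{1}{\left(72 + \left(- \frac{175}{8}\right)^{2} - -175\right) + 596} = \frac{1}{\left(72 + \frac{30625}{64} + 175\right) + 596} = \frac{1}{\frac{46433}{64} + 596} = \frac{1}{\frac{84577}{64}} = \frac{64}{84577}$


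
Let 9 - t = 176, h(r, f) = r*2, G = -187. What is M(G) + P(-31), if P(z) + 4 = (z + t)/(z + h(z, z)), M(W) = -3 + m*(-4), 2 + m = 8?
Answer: -895/31 ≈ -28.871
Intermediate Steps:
m = 6 (m = -2 + 8 = 6)
h(r, f) = 2*r
M(W) = -27 (M(W) = -3 + 6*(-4) = -3 - 24 = -27)
t = -167 (t = 9 - 1*176 = 9 - 176 = -167)
P(z) = -4 + (-167 + z)/(3*z) (P(z) = -4 + (z - 167)/(z + 2*z) = -4 + (-167 + z)/((3*z)) = -4 + (-167 + z)*(1/(3*z)) = -4 + (-167 + z)/(3*z))
M(G) + P(-31) = -27 + (⅓)*(-167 - 11*(-31))/(-31) = -27 + (⅓)*(-1/31)*(-167 + 341) = -27 + (⅓)*(-1/31)*174 = -27 - 58/31 = -895/31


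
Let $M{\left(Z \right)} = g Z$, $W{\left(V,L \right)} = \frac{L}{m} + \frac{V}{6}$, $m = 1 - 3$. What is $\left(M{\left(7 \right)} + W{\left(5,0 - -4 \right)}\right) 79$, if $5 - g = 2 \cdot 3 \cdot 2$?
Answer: $- \frac{23779}{6} \approx -3963.2$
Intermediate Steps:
$m = -2$
$g = -7$ ($g = 5 - 2 \cdot 3 \cdot 2 = 5 - 6 \cdot 2 = 5 - 12 = -7$)
$W{\left(V,L \right)} = - \frac{L}{2} + \frac{V}{6}$ ($W{\left(V,L \right)} = \frac{L}{-2} + \frac{V}{6} = L \left(- \frac{1}{2}\right) + V \frac{1}{6} = - \frac{L}{2} + \frac{V}{6}$)
$M{\left(Z \right)} = - 7 Z$
$\left(M{\left(7 \right)} + W{\left(5,0 - -4 \right)}\right) 79 = \left(\left(-7\right) 7 + \left(- \frac{0 - -4}{2} + \frac{1}{6} \cdot 5\right)\right) 79 = \left(-49 + \left(- \frac{0 + 4}{2} + \frac{5}{6}\right)\right) 79 = \left(-49 + \left(\left(- \frac{1}{2}\right) 4 + \frac{5}{6}\right)\right) 79 = \left(-49 + \left(-2 + \frac{5}{6}\right)\right) 79 = \left(-49 - \frac{7}{6}\right) 79 = \left(- \frac{301}{6}\right) 79 = - \frac{23779}{6}$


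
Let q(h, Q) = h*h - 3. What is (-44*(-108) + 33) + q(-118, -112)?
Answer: 18706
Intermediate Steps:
q(h, Q) = -3 + h² (q(h, Q) = h² - 3 = -3 + h²)
(-44*(-108) + 33) + q(-118, -112) = (-44*(-108) + 33) + (-3 + (-118)²) = (4752 + 33) + (-3 + 13924) = 4785 + 13921 = 18706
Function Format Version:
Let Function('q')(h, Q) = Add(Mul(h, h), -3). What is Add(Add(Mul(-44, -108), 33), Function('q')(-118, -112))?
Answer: 18706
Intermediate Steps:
Function('q')(h, Q) = Add(-3, Pow(h, 2)) (Function('q')(h, Q) = Add(Pow(h, 2), -3) = Add(-3, Pow(h, 2)))
Add(Add(Mul(-44, -108), 33), Function('q')(-118, -112)) = Add(Add(Mul(-44, -108), 33), Add(-3, Pow(-118, 2))) = Add(Add(4752, 33), Add(-3, 13924)) = Add(4785, 13921) = 18706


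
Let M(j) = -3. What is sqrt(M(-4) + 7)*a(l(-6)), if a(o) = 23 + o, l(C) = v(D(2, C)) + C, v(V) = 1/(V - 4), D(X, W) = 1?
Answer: 100/3 ≈ 33.333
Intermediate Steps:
v(V) = 1/(-4 + V)
l(C) = -1/3 + C (l(C) = 1/(-4 + 1) + C = 1/(-3) + C = -1/3 + C)
sqrt(M(-4) + 7)*a(l(-6)) = sqrt(-3 + 7)*(23 + (-1/3 - 6)) = sqrt(4)*(23 - 19/3) = 2*(50/3) = 100/3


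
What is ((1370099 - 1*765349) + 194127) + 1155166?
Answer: 1954043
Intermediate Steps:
((1370099 - 1*765349) + 194127) + 1155166 = ((1370099 - 765349) + 194127) + 1155166 = (604750 + 194127) + 1155166 = 798877 + 1155166 = 1954043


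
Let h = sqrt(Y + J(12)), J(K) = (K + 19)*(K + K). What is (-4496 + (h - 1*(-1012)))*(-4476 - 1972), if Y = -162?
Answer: 22464832 - 6448*sqrt(582) ≈ 2.2309e+7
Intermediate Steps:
J(K) = 2*K*(19 + K) (J(K) = (19 + K)*(2*K) = 2*K*(19 + K))
h = sqrt(582) (h = sqrt(-162 + 2*12*(19 + 12)) = sqrt(-162 + 2*12*31) = sqrt(-162 + 744) = sqrt(582) ≈ 24.125)
(-4496 + (h - 1*(-1012)))*(-4476 - 1972) = (-4496 + (sqrt(582) - 1*(-1012)))*(-4476 - 1972) = (-4496 + (sqrt(582) + 1012))*(-6448) = (-4496 + (1012 + sqrt(582)))*(-6448) = (-3484 + sqrt(582))*(-6448) = 22464832 - 6448*sqrt(582)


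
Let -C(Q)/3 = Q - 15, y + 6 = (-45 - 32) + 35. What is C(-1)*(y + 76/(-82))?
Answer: -96288/41 ≈ -2348.5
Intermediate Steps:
y = -48 (y = -6 + ((-45 - 32) + 35) = -6 + (-77 + 35) = -6 - 42 = -48)
C(Q) = 45 - 3*Q (C(Q) = -3*(Q - 15) = -3*(-15 + Q) = 45 - 3*Q)
C(-1)*(y + 76/(-82)) = (45 - 3*(-1))*(-48 + 76/(-82)) = (45 + 3)*(-48 + 76*(-1/82)) = 48*(-48 - 38/41) = 48*(-2006/41) = -96288/41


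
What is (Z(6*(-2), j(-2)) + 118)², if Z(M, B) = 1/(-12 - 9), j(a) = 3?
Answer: 6135529/441 ≈ 13913.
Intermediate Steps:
Z(M, B) = -1/21 (Z(M, B) = 1/(-21) = -1/21)
(Z(6*(-2), j(-2)) + 118)² = (-1/21 + 118)² = (2477/21)² = 6135529/441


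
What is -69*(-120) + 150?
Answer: 8430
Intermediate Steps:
-69*(-120) + 150 = 8280 + 150 = 8430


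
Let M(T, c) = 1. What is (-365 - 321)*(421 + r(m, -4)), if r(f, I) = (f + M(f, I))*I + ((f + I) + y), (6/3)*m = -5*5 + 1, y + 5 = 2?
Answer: -305956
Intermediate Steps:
y = -3 (y = -5 + 2 = -3)
m = -12 (m = (-5*5 + 1)/2 = (-25 + 1)/2 = (1/2)*(-24) = -12)
r(f, I) = -3 + I + f + I*(1 + f) (r(f, I) = (f + 1)*I + ((f + I) - 3) = (1 + f)*I + ((I + f) - 3) = I*(1 + f) + (-3 + I + f) = -3 + I + f + I*(1 + f))
(-365 - 321)*(421 + r(m, -4)) = (-365 - 321)*(421 + (-3 - 12 + 2*(-4) - 4*(-12))) = -686*(421 + (-3 - 12 - 8 + 48)) = -686*(421 + 25) = -686*446 = -305956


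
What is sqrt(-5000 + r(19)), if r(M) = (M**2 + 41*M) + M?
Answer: I*sqrt(3841) ≈ 61.976*I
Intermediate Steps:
r(M) = M**2 + 42*M
sqrt(-5000 + r(19)) = sqrt(-5000 + 19*(42 + 19)) = sqrt(-5000 + 19*61) = sqrt(-5000 + 1159) = sqrt(-3841) = I*sqrt(3841)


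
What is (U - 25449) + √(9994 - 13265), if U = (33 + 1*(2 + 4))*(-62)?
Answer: -27867 + I*√3271 ≈ -27867.0 + 57.193*I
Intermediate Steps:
U = -2418 (U = (33 + 1*6)*(-62) = (33 + 6)*(-62) = 39*(-62) = -2418)
(U - 25449) + √(9994 - 13265) = (-2418 - 25449) + √(9994 - 13265) = -27867 + √(-3271) = -27867 + I*√3271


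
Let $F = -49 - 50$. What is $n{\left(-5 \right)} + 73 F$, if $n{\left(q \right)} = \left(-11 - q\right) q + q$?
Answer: $-7202$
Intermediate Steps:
$n{\left(q \right)} = q + q \left(-11 - q\right)$ ($n{\left(q \right)} = q \left(-11 - q\right) + q = q + q \left(-11 - q\right)$)
$F = -99$ ($F = -49 - 50 = -99$)
$n{\left(-5 \right)} + 73 F = \left(-1\right) \left(-5\right) \left(10 - 5\right) + 73 \left(-99\right) = \left(-1\right) \left(-5\right) 5 - 7227 = 25 - 7227 = -7202$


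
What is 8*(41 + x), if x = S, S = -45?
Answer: -32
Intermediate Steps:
x = -45
8*(41 + x) = 8*(41 - 45) = 8*(-4) = -32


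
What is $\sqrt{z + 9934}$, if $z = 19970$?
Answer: $4 \sqrt{1869} \approx 172.93$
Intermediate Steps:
$\sqrt{z + 9934} = \sqrt{19970 + 9934} = \sqrt{29904} = 4 \sqrt{1869}$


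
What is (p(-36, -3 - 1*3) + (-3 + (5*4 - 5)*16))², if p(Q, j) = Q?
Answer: 40401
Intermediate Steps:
(p(-36, -3 - 1*3) + (-3 + (5*4 - 5)*16))² = (-36 + (-3 + (5*4 - 5)*16))² = (-36 + (-3 + (20 - 5)*16))² = (-36 + (-3 + 15*16))² = (-36 + (-3 + 240))² = (-36 + 237)² = 201² = 40401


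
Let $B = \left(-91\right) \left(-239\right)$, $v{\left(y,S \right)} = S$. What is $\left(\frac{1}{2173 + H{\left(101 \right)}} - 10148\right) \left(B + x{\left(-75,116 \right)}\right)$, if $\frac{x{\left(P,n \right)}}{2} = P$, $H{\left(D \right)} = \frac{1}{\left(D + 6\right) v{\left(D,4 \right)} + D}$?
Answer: $- \frac{251958990407865}{1149518} \approx -2.1919 \cdot 10^{8}$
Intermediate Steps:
$B = 21749$
$H{\left(D \right)} = \frac{1}{24 + 5 D}$ ($H{\left(D \right)} = \frac{1}{\left(D + 6\right) 4 + D} = \frac{1}{\left(6 + D\right) 4 + D} = \frac{1}{\left(24 + 4 D\right) + D} = \frac{1}{24 + 5 D}$)
$x{\left(P,n \right)} = 2 P$
$\left(\frac{1}{2173 + H{\left(101 \right)}} - 10148\right) \left(B + x{\left(-75,116 \right)}\right) = \left(\frac{1}{2173 + \frac{1}{24 + 5 \cdot 101}} - 10148\right) \left(21749 + 2 \left(-75\right)\right) = \left(\frac{1}{2173 + \frac{1}{24 + 505}} - 10148\right) \left(21749 - 150\right) = \left(\frac{1}{2173 + \frac{1}{529}} - 10148\right) 21599 = \left(\frac{1}{\frac{1149518}{529}} - 10148\right) 21599 = \left(\frac{529}{1149518} - 10148\right) 21599 = \left(- \frac{11665308135}{1149518}\right) 21599 = - \frac{251958990407865}{1149518}$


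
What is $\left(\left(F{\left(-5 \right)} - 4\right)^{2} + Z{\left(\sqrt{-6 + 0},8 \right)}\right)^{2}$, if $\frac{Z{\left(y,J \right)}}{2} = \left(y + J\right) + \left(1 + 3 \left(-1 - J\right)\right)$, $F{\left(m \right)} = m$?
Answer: $2001 + 180 i \sqrt{6} \approx 2001.0 + 440.91 i$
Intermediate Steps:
$Z{\left(y,J \right)} = -4 - 4 J + 2 y$ ($Z{\left(y,J \right)} = 2 \left(\left(y + J\right) + \left(1 + 3 \left(-1 - J\right)\right)\right) = 2 \left(\left(J + y\right) + \left(1 - \left(3 + 3 J\right)\right)\right) = 2 \left(\left(J + y\right) - \left(2 + 3 J\right)\right) = 2 \left(-2 + y - 2 J\right) = -4 - 4 J + 2 y$)
$\left(\left(F{\left(-5 \right)} - 4\right)^{2} + Z{\left(\sqrt{-6 + 0},8 \right)}\right)^{2} = \left(\left(-5 - 4\right)^{2} - \left(36 - 2 \sqrt{-6 + 0}\right)\right)^{2} = \left(\left(-9\right)^{2} - \left(36 - 2 i \sqrt{6}\right)\right)^{2} = \left(81 - \left(36 - 2 i \sqrt{6}\right)\right)^{2} = \left(45 + 2 i \sqrt{6}\right)^{2}$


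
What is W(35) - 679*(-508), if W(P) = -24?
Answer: 344908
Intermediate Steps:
W(35) - 679*(-508) = -24 - 679*(-508) = -24 + 344932 = 344908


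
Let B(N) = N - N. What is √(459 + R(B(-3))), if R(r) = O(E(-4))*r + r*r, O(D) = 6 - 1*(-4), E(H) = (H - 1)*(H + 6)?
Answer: 3*√51 ≈ 21.424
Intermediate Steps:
E(H) = (-1 + H)*(6 + H)
O(D) = 10 (O(D) = 6 + 4 = 10)
B(N) = 0
R(r) = r² + 10*r (R(r) = 10*r + r*r = 10*r + r² = r² + 10*r)
√(459 + R(B(-3))) = √(459 + 0*(10 + 0)) = √(459 + 0*10) = √(459 + 0) = √459 = 3*√51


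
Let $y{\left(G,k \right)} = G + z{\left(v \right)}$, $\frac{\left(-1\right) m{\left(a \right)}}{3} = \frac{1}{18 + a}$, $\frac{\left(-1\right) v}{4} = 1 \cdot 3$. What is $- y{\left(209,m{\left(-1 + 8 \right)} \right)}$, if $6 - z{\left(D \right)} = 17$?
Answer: $-198$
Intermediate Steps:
$v = -12$ ($v = - 4 \cdot 1 \cdot 3 = \left(-4\right) 3 = -12$)
$z{\left(D \right)} = -11$ ($z{\left(D \right)} = 6 - 17 = -11$)
$m{\left(a \right)} = - \frac{3}{18 + a}$
$y{\left(G,k \right)} = -11 + G$ ($y{\left(G,k \right)} = G - 11 = -11 + G$)
$- y{\left(209,m{\left(-1 + 8 \right)} \right)} = - (-11 + 209) = \left(-1\right) 198 = -198$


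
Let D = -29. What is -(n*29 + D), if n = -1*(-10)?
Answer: -261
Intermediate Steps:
n = 10
-(n*29 + D) = -(10*29 - 29) = -(290 - 29) = -1*261 = -261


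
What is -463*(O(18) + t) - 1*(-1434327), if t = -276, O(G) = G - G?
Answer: 1562115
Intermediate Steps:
O(G) = 0
-463*(O(18) + t) - 1*(-1434327) = -463*(0 - 276) - 1*(-1434327) = -463*(-276) + 1434327 = 127788 + 1434327 = 1562115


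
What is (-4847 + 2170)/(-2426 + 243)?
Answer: 2677/2183 ≈ 1.2263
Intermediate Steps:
(-4847 + 2170)/(-2426 + 243) = -2677/(-2183) = -2677*(-1/2183) = 2677/2183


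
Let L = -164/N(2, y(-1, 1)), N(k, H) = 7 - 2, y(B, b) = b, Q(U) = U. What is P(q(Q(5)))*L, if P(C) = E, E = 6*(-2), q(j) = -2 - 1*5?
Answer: 1968/5 ≈ 393.60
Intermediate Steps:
N(k, H) = 5
q(j) = -7 (q(j) = -2 - 5 = -7)
E = -12
P(C) = -12
L = -164/5 ≈ -32.800
P(q(Q(5)))*L = -12*(-164/5) = 1968/5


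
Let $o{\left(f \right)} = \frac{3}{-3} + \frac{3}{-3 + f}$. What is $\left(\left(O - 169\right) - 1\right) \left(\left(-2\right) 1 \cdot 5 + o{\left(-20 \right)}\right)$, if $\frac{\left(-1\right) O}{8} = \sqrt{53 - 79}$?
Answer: $\frac{43520}{23} + \frac{2048 i \sqrt{26}}{23} \approx 1892.2 + 454.03 i$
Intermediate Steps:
$O = - 8 i \sqrt{26}$ ($O = - 8 \sqrt{53 - 79} = - 8 \sqrt{-26} = - 8 i \sqrt{26} \approx - 40.792 i$)
$o{\left(f \right)} = -1 + \frac{3}{-3 + f}$ ($o{\left(f \right)} = 3 \left(- \frac{1}{3}\right) + \frac{3}{-3 + f} = -1 + \frac{3}{-3 + f}$)
$\left(\left(O - 169\right) - 1\right) \left(\left(-2\right) 1 \cdot 5 + o{\left(-20 \right)}\right) = \left(\left(- 8 i \sqrt{26} - 169\right) - 1\right) \left(\left(-2\right) 1 \cdot 5 + \frac{6 - -20}{-3 - 20}\right) = \left(\left(- 8 i \sqrt{26} - 169\right) - 1\right) \left(\left(-2\right) 5 + \frac{6 + 20}{-23}\right) = \left(\left(-169 - 8 i \sqrt{26}\right) - 1\right) \left(-10 - \frac{26}{23}\right) = \left(-170 - 8 i \sqrt{26}\right) \left(-10 - \frac{26}{23}\right) = \left(-170 - 8 i \sqrt{26}\right) \left(- \frac{256}{23}\right) = \frac{43520}{23} + \frac{2048 i \sqrt{26}}{23}$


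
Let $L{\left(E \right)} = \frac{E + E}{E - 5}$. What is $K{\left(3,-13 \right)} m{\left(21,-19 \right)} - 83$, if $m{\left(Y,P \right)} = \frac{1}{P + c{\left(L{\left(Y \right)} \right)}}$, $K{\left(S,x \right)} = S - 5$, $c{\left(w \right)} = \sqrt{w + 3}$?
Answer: $- \frac{235665}{2843} + \frac{12 \sqrt{10}}{2843} \approx -82.88$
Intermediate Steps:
$L{\left(E \right)} = \frac{2 E}{-5 + E}$
$c{\left(w \right)} = \sqrt{3 + w}$
$K{\left(S,x \right)} = -5 + S$ ($K{\left(S,x \right)} = S - 5 = -5 + S$)
$m{\left(Y,P \right)} = \frac{1}{P + \sqrt{3 + \frac{2 Y}{-5 + Y}}}$
$K{\left(3,-13 \right)} m{\left(21,-19 \right)} - 83 = \frac{-5 + 3}{-19 + \sqrt{5} \sqrt{\frac{-3 + 21}{-5 + 21}}} - 83 = - \frac{2}{-19 + \sqrt{5} \sqrt{\frac{1}{16} \cdot 18}} - 83 = - \frac{2}{-19 + \sqrt{5} \sqrt{\frac{9}{8}}} - 83 = - \frac{2}{-19 + \sqrt{5} \frac{3 \sqrt{2}}{4}} - 83 = - \frac{2}{-19 + \frac{3 \sqrt{10}}{4}} - 83 = -83 - \frac{2}{-19 + \frac{3 \sqrt{10}}{4}}$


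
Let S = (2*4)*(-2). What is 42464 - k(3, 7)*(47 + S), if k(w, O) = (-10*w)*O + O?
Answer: 48757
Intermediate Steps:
S = -16 (S = 8*(-2) = -16)
k(w, O) = O - 10*O*w (k(w, O) = -10*O*w + O = O - 10*O*w)
42464 - k(3, 7)*(47 + S) = 42464 - 7*(1 - 10*3)*(47 - 16) = 42464 - 7*(1 - 30)*31 = 42464 - 7*(-29)*31 = 42464 - (-203)*31 = 42464 - 1*(-6293) = 42464 + 6293 = 48757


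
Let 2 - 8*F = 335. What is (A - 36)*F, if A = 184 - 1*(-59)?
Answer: -68931/8 ≈ -8616.4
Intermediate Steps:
A = 243 (A = 184 + 59 = 243)
F = -333/8 (F = 1/4 - 1/8*335 = 1/4 - 335/8 = -333/8 ≈ -41.625)
(A - 36)*F = (243 - 36)*(-333/8) = 207*(-333/8) = -68931/8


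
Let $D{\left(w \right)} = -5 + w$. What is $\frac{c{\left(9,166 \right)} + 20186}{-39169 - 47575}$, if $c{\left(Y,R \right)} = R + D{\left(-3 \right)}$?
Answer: $- \frac{2543}{10843} \approx -0.23453$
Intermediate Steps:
$c{\left(Y,R \right)} = -8 + R$ ($c{\left(Y,R \right)} = R - 8 = -8 + R$)
$\frac{c{\left(9,166 \right)} + 20186}{-39169 - 47575} = \frac{\left(-8 + 166\right) + 20186}{-39169 - 47575} = \frac{158 + 20186}{-86744} = 20344 \left(- \frac{1}{86744}\right) = - \frac{2543}{10843}$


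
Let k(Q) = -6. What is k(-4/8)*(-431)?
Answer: 2586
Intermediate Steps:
k(-4/8)*(-431) = -6*(-431) = 2586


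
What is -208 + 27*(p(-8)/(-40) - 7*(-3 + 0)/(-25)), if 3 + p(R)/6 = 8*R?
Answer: 4067/100 ≈ 40.670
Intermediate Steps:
p(R) = -18 + 48*R (p(R) = -18 + 6*(8*R) = -18 + 48*R)
-208 + 27*(p(-8)/(-40) - 7*(-3 + 0)/(-25)) = -208 + 27*((-18 + 48*(-8))/(-40) - 7*(-3 + 0)/(-25)) = -208 + 27*((-18 - 384)*(-1/40) - 7*(-3)*(-1/25)) = -208 + 27*(-402*(-1/40) + 21*(-1/25)) = -208 + 27*(201/20 - 21/25) = -208 + 27*(921/100) = -208 + 24867/100 = 4067/100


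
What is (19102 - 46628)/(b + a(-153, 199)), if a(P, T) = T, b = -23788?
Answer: 27526/23589 ≈ 1.1669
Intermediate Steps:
(19102 - 46628)/(b + a(-153, 199)) = (19102 - 46628)/(-23788 + 199) = -27526/(-23589) = -27526*(-1/23589) = 27526/23589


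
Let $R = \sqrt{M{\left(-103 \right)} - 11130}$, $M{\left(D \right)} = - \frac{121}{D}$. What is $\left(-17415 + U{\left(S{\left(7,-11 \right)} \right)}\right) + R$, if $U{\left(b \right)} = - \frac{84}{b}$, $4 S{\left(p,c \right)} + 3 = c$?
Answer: $-17391 + \frac{i \sqrt{118065707}}{103} \approx -17391.0 + 105.49 i$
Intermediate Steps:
$S{\left(p,c \right)} = - \frac{3}{4} + \frac{c}{4}$
$R = \frac{i \sqrt{118065707}}{103}$ ($R = \sqrt{- \frac{121}{-103} - 11130} = \sqrt{\left(-121\right) \left(- \frac{1}{103}\right) - 11130} = \sqrt{\frac{121}{103} - 11130} = \sqrt{- \frac{1146269}{103}} = \frac{i \sqrt{118065707}}{103} \approx 105.49 i$)
$\left(-17415 + U{\left(S{\left(7,-11 \right)} \right)}\right) + R = \left(-17415 - \frac{84}{- \frac{3}{4} + \frac{1}{4} \left(-11\right)}\right) + \frac{i \sqrt{118065707}}{103} = \left(-17415 - \frac{84}{- \frac{3}{4} - \frac{11}{4}}\right) + \frac{i \sqrt{118065707}}{103} = \left(-17415 - \frac{84}{- \frac{7}{2}}\right) + \frac{i \sqrt{118065707}}{103} = \left(-17415 - -24\right) + \frac{i \sqrt{118065707}}{103} = \left(-17415 + 24\right) + \frac{i \sqrt{118065707}}{103} = -17391 + \frac{i \sqrt{118065707}}{103}$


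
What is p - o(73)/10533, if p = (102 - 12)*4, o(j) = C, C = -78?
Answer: 1263986/3511 ≈ 360.01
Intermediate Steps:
o(j) = -78
p = 360 (p = 90*4 = 360)
p - o(73)/10533 = 360 - (-78)/10533 = 360 - 1*(-26/3511) = 360 + 26/3511 = 1263986/3511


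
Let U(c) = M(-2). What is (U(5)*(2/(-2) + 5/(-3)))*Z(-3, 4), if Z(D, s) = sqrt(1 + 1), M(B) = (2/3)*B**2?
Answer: -64*sqrt(2)/9 ≈ -10.057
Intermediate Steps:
M(B) = 2*B**2/3 (M(B) = (2*(1/3))*B**2 = 2*B**2/3)
U(c) = 8/3 (U(c) = (2/3)*(-2)**2 = (2/3)*4 = 8/3)
Z(D, s) = sqrt(2)
(U(5)*(2/(-2) + 5/(-3)))*Z(-3, 4) = (8*(2/(-2) + 5/(-3))/3)*sqrt(2) = (8*(2*(-1/2) + 5*(-1/3))/3)*sqrt(2) = (8*(-1 - 5/3)/3)*sqrt(2) = ((8/3)*(-8/3))*sqrt(2) = -64*sqrt(2)/9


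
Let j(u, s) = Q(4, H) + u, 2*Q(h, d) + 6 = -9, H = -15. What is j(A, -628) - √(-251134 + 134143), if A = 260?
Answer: 505/2 - 3*I*√12999 ≈ 252.5 - 342.04*I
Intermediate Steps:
Q(h, d) = -15/2 (Q(h, d) = -3 + (½)*(-9) = -3 - 9/2 = -15/2)
j(u, s) = -15/2 + u
j(A, -628) - √(-251134 + 134143) = (-15/2 + 260) - √(-251134 + 134143) = 505/2 - √(-116991) = 505/2 - 3*I*√12999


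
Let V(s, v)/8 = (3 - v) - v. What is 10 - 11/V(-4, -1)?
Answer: 389/40 ≈ 9.7250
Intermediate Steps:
V(s, v) = 24 - 16*v (V(s, v) = 8*((3 - v) - v) = 8*(3 - 2*v) = 24 - 16*v)
10 - 11/V(-4, -1) = 10 - 11/(24 - 16*(-1)) = 10 - 11/(24 + 16) = 10 - 11/40 = 389/40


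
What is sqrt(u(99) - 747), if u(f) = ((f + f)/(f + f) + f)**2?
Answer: sqrt(9253) ≈ 96.193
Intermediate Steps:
u(f) = (1 + f)**2 (u(f) = ((2*f)/((2*f)) + f)**2 = ((2*f)*(1/(2*f)) + f)**2 = (1 + f)**2)
sqrt(u(99) - 747) = sqrt((1 + 99)**2 - 747) = sqrt(100**2 - 747) = sqrt(10000 - 747) = sqrt(9253)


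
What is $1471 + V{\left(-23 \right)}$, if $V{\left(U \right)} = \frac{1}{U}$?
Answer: $\frac{33832}{23} \approx 1471.0$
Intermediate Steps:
$1471 + V{\left(-23 \right)} = 1471 + \frac{1}{-23} = 1471 - \frac{1}{23} = \frac{33832}{23}$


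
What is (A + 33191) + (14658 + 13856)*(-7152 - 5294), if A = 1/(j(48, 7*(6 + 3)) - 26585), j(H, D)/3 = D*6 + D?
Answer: -8964272562887/25262 ≈ -3.5485e+8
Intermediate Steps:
j(H, D) = 21*D (j(H, D) = 3*(D*6 + D) = 3*(6*D + D) = 3*(7*D) = 21*D)
A = -1/25262 (A = 1/(21*(7*(6 + 3)) - 26585) = 1/(21*(7*9) - 26585) = 1/(21*63 - 26585) = 1/(1323 - 26585) = 1/(-25262) = -1/25262 ≈ -3.9585e-5)
(A + 33191) + (14658 + 13856)*(-7152 - 5294) = (-1/25262 + 33191) + (14658 + 13856)*(-7152 - 5294) = 838471041/25262 + 28514*(-12446) = 838471041/25262 - 354885244 = -8964272562887/25262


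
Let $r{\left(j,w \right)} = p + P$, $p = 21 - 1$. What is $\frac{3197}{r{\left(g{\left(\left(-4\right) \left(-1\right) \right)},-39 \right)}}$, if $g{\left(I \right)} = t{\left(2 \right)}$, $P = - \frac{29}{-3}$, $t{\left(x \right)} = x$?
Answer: $\frac{9591}{89} \approx 107.76$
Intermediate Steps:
$P = \frac{29}{3}$ ($P = \left(-29\right) \left(- \frac{1}{3}\right) = \frac{29}{3} \approx 9.6667$)
$p = 20$
$g{\left(I \right)} = 2$
$r{\left(j,w \right)} = \frac{89}{3}$ ($r{\left(j,w \right)} = 20 + \frac{29}{3} = \frac{89}{3}$)
$\frac{3197}{r{\left(g{\left(\left(-4\right) \left(-1\right) \right)},-39 \right)}} = \frac{3197}{\frac{89}{3}} = 3197 \cdot \frac{3}{89} = \frac{9591}{89}$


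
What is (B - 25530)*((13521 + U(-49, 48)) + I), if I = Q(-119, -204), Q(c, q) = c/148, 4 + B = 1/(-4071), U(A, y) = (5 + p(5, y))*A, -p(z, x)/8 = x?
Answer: -493705059945755/602508 ≈ -8.1942e+8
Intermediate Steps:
p(z, x) = -8*x
U(A, y) = A*(5 - 8*y) (U(A, y) = (5 - 8*y)*A = A*(5 - 8*y))
B = -16285/4071 (B = -4 + 1/(-4071) = -4 - 1/4071 = -16285/4071 ≈ -4.0002)
Q(c, q) = c/148 (Q(c, q) = c*(1/148) = c/148)
I = -119/148 (I = (1/148)*(-119) = -119/148 ≈ -0.80405)
(B - 25530)*((13521 + U(-49, 48)) + I) = (-16285/4071 - 25530)*((13521 - 49*(5 - 8*48)) - 119/148) = -103948915*((13521 - 49*(5 - 384)) - 119/148)/4071 = -103948915*((13521 - 49*(-379)) - 119/148)/4071 = -103948915*((13521 + 18571) - 119/148)/4071 = -103948915*(32092 - 119/148)/4071 = -103948915/4071*4749497/148 = -493705059945755/602508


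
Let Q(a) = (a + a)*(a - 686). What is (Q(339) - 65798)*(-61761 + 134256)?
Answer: -21825634680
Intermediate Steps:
Q(a) = 2*a*(-686 + a) (Q(a) = (2*a)*(-686 + a) = 2*a*(-686 + a))
(Q(339) - 65798)*(-61761 + 134256) = (2*339*(-686 + 339) - 65798)*(-61761 + 134256) = (2*339*(-347) - 65798)*72495 = (-235266 - 65798)*72495 = -301064*72495 = -21825634680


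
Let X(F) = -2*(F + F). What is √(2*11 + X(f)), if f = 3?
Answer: √10 ≈ 3.1623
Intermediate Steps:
X(F) = -4*F
√(2*11 + X(f)) = √(2*11 - 4*3) = √(22 - 12) = √10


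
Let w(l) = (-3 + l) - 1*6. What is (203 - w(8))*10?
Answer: 2040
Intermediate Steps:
w(l) = -9 + l (w(l) = (-3 + l) - 6 = -9 + l)
(203 - w(8))*10 = (203 - (-9 + 8))*10 = (203 - 1*(-1))*10 = (203 + 1)*10 = 204*10 = 2040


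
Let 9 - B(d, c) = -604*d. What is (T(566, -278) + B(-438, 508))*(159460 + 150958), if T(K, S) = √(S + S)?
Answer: -82118908974 + 620836*I*√139 ≈ -8.2119e+10 + 7.3196e+6*I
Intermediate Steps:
B(d, c) = 9 + 604*d (B(d, c) = 9 - (-604)*d = 9 + 604*d)
T(K, S) = √2*√S (T(K, S) = √(2*S) = √2*√S)
(T(566, -278) + B(-438, 508))*(159460 + 150958) = (√2*√(-278) + (9 + 604*(-438)))*(159460 + 150958) = (√2*(I*√278) + (9 - 264552))*310418 = (2*I*√139 - 264543)*310418 = (-264543 + 2*I*√139)*310418 = -82118908974 + 620836*I*√139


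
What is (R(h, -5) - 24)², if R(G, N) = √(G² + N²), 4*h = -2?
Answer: (48 - √101)²/4 ≈ 360.05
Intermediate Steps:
h = -½ (h = (¼)*(-2) = -½ ≈ -0.50000)
(R(h, -5) - 24)² = (√((-½)² + (-5)²) - 24)² = (√(¼ + 25) - 24)² = (√(101/4) - 24)² = (√101/2 - 24)² = (-24 + √101/2)²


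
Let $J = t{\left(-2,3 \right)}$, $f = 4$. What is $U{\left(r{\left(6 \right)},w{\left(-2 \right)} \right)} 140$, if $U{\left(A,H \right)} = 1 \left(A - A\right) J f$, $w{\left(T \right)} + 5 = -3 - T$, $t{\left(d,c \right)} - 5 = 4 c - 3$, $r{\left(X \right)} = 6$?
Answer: $0$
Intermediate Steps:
$t{\left(d,c \right)} = 2 + 4 c$ ($t{\left(d,c \right)} = 5 + \left(4 c - 3\right) = 5 + \left(-3 + 4 c\right) = 2 + 4 c$)
$w{\left(T \right)} = -8 - T$ ($w{\left(T \right)} = -5 - \left(3 + T\right) = -8 - T$)
$J = 14$ ($J = 2 + 4 \cdot 3 = 2 + 12 = 14$)
$U{\left(A,H \right)} = 0$ ($U{\left(A,H \right)} = 1 \left(A - A\right) 14 \cdot 4 = 1 \cdot 0 \cdot 56 = 0 \cdot 56 = 0$)
$U{\left(r{\left(6 \right)},w{\left(-2 \right)} \right)} 140 = 0 \cdot 140 = 0$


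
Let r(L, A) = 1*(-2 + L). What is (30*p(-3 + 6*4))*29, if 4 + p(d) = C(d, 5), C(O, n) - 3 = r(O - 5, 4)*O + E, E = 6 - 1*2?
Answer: 258390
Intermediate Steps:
r(L, A) = -2 + L
E = 4 (E = 6 - 2 = 4)
C(O, n) = 7 + O*(-7 + O) (C(O, n) = 3 + ((-2 + (O - 5))*O + 4) = 3 + ((-2 + (-5 + O))*O + 4) = 3 + ((-7 + O)*O + 4) = 3 + (O*(-7 + O) + 4) = 3 + (4 + O*(-7 + O)) = 7 + O*(-7 + O))
p(d) = 3 + d*(-7 + d) (p(d) = -4 + (7 + d*(-7 + d)) = 3 + d*(-7 + d))
(30*p(-3 + 6*4))*29 = (30*(3 + (-3 + 6*4)*(-7 + (-3 + 6*4))))*29 = (30*(3 + (-3 + 24)*(-7 + (-3 + 24))))*29 = (30*(3 + 21*(-7 + 21)))*29 = (30*(3 + 21*14))*29 = (30*(3 + 294))*29 = (30*297)*29 = 8910*29 = 258390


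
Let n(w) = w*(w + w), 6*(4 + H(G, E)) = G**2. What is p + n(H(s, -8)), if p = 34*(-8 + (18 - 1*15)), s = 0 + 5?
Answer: -3059/18 ≈ -169.94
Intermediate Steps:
s = 5
H(G, E) = -4 + G**2/6
n(w) = 2*w**2 (n(w) = w*(2*w) = 2*w**2)
p = -170 (p = 34*(-8 + (18 - 15)) = 34*(-8 + 3) = 34*(-5) = -170)
p + n(H(s, -8)) = -170 + 2*(-4 + (1/6)*5**2)**2 = -170 + 2*(-4 + (1/6)*25)**2 = -170 + 2*(-4 + 25/6)**2 = -170 + 2*(1/6)**2 = -170 + 2*(1/36) = -170 + 1/18 = -3059/18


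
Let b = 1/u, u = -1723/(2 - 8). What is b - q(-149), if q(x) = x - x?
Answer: 6/1723 ≈ 0.0034823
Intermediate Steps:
q(x) = 0
u = 1723/6 (u = -1723/(-6) = -1723*(-1/6) = 1723/6 ≈ 287.17)
b = 6/1723 (b = 1/(1723/6) = 6/1723 ≈ 0.0034823)
b - q(-149) = 6/1723 - 1*0 = 6/1723 + 0 = 6/1723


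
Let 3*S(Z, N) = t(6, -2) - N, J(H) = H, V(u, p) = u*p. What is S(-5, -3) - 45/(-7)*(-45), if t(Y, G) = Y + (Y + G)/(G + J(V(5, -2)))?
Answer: -18043/63 ≈ -286.40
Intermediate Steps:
V(u, p) = p*u
t(Y, G) = Y + (G + Y)/(-10 + G) (t(Y, G) = Y + (Y + G)/(G - 2*5) = Y + (G + Y)/(G - 10) = Y + (G + Y)/(-10 + G))
S(Z, N) = 17/9 - N/3 (S(Z, N) = ((-2 - 9*6 - 2*6)/(-10 - 2) - N)/3 = ((-2 - 54 - 12)/(-12) - N)/3 = (-1/12*(-68) - N)/3 = (17/3 - N)/3 = 17/9 - N/3)
S(-5, -3) - 45/(-7)*(-45) = (17/9 - ⅓*(-3)) - 45/(-7)*(-45) = (17/9 + 1) - 45*(-⅐)*(-45) = 26/9 + (45/7)*(-45) = 26/9 - 2025/7 = -18043/63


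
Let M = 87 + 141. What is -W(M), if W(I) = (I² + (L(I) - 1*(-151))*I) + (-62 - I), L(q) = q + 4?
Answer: -139018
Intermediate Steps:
L(q) = 4 + q
M = 228
W(I) = -62 + I² - I + I*(155 + I) (W(I) = (I² + ((4 + I) - 1*(-151))*I) + (-62 - I) = (I² + ((4 + I) + 151)*I) + (-62 - I) = (I² + (155 + I)*I) + (-62 - I) = (I² + I*(155 + I)) + (-62 - I) = -62 + I² - I + I*(155 + I))
-W(M) = -(-62 + 2*228² + 154*228) = -(-62 + 2*51984 + 35112) = -(-62 + 103968 + 35112) = -1*139018 = -139018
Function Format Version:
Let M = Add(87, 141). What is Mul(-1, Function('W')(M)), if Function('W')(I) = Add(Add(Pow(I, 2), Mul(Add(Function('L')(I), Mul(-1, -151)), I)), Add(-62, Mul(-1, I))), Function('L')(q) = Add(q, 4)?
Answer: -139018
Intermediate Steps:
Function('L')(q) = Add(4, q)
M = 228
Function('W')(I) = Add(-62, Pow(I, 2), Mul(-1, I), Mul(I, Add(155, I))) (Function('W')(I) = Add(Add(Pow(I, 2), Mul(Add(Add(4, I), Mul(-1, -151)), I)), Add(-62, Mul(-1, I))) = Add(Add(Pow(I, 2), Mul(Add(Add(4, I), 151), I)), Add(-62, Mul(-1, I))) = Add(Add(Pow(I, 2), Mul(Add(155, I), I)), Add(-62, Mul(-1, I))) = Add(Add(Pow(I, 2), Mul(I, Add(155, I))), Add(-62, Mul(-1, I))) = Add(-62, Pow(I, 2), Mul(-1, I), Mul(I, Add(155, I))))
Mul(-1, Function('W')(M)) = Mul(-1, Add(-62, Mul(2, Pow(228, 2)), Mul(154, 228))) = Mul(-1, Add(-62, Mul(2, 51984), 35112)) = Mul(-1, Add(-62, 103968, 35112)) = Mul(-1, 139018) = -139018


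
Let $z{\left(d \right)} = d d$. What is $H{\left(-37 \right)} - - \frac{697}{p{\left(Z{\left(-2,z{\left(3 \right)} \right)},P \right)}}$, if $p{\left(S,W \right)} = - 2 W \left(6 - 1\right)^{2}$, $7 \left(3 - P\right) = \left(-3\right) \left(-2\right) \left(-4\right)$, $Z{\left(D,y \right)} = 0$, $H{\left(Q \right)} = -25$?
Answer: $- \frac{61129}{2250} \approx -27.168$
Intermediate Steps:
$z{\left(d \right)} = d^{2}$
$P = \frac{45}{7}$ ($P = 3 - \frac{\left(-3\right) \left(-2\right) \left(-4\right)}{7} = 3 - \frac{6 \left(-4\right)}{7} = 3 - - \frac{24}{7} = 3 + \frac{24}{7} = \frac{45}{7} \approx 6.4286$)
$p{\left(S,W \right)} = - 50 W$ ($p{\left(S,W \right)} = - 2 W 5^{2} = - 2 W 25 = - 50 W$)
$H{\left(-37 \right)} - - \frac{697}{p{\left(Z{\left(-2,z{\left(3 \right)} \right)},P \right)}} = -25 - - \frac{697}{\left(-50\right) \frac{45}{7}} = -25 - - \frac{697}{- \frac{2250}{7}} = -25 - \left(-697\right) \left(- \frac{7}{2250}\right) = -25 - \frac{4879}{2250} = - \frac{61129}{2250}$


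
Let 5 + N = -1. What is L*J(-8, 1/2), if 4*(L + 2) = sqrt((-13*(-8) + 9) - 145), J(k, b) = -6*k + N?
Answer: -84 + 42*I*sqrt(2) ≈ -84.0 + 59.397*I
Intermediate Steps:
N = -6 (N = -5 - 1 = -6)
J(k, b) = -6 - 6*k (J(k, b) = -6*k - 6 = -6 - 6*k)
L = -2 + I*sqrt(2) (L = -2 + sqrt((-13*(-8) + 9) - 145)/4 = -2 + sqrt((104 + 9) - 145)/4 = -2 + sqrt(113 - 145)/4 = -2 + sqrt(-32)/4 = -2 + (4*I*sqrt(2))/4 = -2 + I*sqrt(2) ≈ -2.0 + 1.4142*I)
L*J(-8, 1/2) = (-2 + I*sqrt(2))*(-6 - 6*(-8)) = (-2 + I*sqrt(2))*(-6 + 48) = (-2 + I*sqrt(2))*42 = -84 + 42*I*sqrt(2)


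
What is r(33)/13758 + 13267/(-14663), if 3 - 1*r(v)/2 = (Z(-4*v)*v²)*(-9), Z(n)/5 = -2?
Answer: -509446778/33622259 ≈ -15.152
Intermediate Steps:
Z(n) = -10 (Z(n) = 5*(-2) = -10)
r(v) = 6 - 180*v² (r(v) = 6 - 2*(-10*v²)*(-9) = 6 - 180*v²)
r(33)/13758 + 13267/(-14663) = (6 - 180*33²)/13758 + 13267/(-14663) = (6 - 180*1089)*(1/13758) + 13267*(-1/14663) = (6 - 196020)*(1/13758) - 13267/14663 = -196014*1/13758 - 13267/14663 = -32669/2293 - 13267/14663 = -509446778/33622259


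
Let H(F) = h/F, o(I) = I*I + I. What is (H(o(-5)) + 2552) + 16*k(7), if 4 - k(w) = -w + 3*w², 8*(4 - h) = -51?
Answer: 60243/160 ≈ 376.52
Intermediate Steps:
o(I) = I + I² (o(I) = I² + I = I + I²)
h = 83/8 (h = 4 - ⅛*(-51) = 4 + 51/8 = 83/8 ≈ 10.375)
H(F) = 83/(8*F)
k(w) = 4 + w - 3*w² (k(w) = 4 - (-w + 3*w²) = 4 + (w - 3*w²) = 4 + w - 3*w²)
(H(o(-5)) + 2552) + 16*k(7) = (83/(8*((-5*(1 - 5)))) + 2552) + 16*(4 + 7 - 3*7²) = (83/(8*((-5*(-4)))) + 2552) + 16*(4 + 7 - 3*49) = ((83/8)/20 + 2552) + 16*(4 + 7 - 147) = ((83/8)*(1/20) + 2552) + 16*(-136) = (83/160 + 2552) - 2176 = 408403/160 - 2176 = 60243/160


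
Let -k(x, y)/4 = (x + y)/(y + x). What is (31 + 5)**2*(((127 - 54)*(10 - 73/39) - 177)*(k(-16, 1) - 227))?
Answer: -1620422496/13 ≈ -1.2465e+8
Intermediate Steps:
k(x, y) = -4 (k(x, y) = -4*(x + y)/(y + x) = -4*(x + y)/(x + y) = -4*1 = -4)
(31 + 5)**2*(((127 - 54)*(10 - 73/39) - 177)*(k(-16, 1) - 227)) = (31 + 5)**2*(((127 - 54)*(10 - 73/39) - 177)*(-4 - 227)) = 36**2*((73*(10 - 73*1/39) - 177)*(-231)) = 1296*((73*(10 - 73/39) - 177)*(-231)) = 1296*((73*(317/39) - 177)*(-231)) = 1296*((23141/39 - 177)*(-231)) = 1296*((16238/39)*(-231)) = 1296*(-1250326/13) = -1620422496/13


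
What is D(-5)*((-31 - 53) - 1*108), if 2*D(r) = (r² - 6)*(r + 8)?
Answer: -5472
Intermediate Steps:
D(r) = (-6 + r²)*(8 + r)/2 (D(r) = ((r² - 6)*(r + 8))/2 = ((-6 + r²)*(8 + r))/2 = (-6 + r²)*(8 + r)/2)
D(-5)*((-31 - 53) - 1*108) = (-24 + (½)*(-5)³ - 3*(-5) + 4*(-5)²)*((-31 - 53) - 1*108) = (-24 + (½)*(-125) + 15 + 4*25)*(-84 - 108) = (-24 - 125/2 + 15 + 100)*(-192) = (57/2)*(-192) = -5472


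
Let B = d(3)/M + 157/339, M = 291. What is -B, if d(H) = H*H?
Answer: -16246/32883 ≈ -0.49405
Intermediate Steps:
d(H) = H**2
B = 16246/32883 (B = 3**2/291 + 157/339 = 9*(1/291) + 157*(1/339) = 3/97 + 157/339 = 16246/32883 ≈ 0.49405)
-B = -1*16246/32883 = -16246/32883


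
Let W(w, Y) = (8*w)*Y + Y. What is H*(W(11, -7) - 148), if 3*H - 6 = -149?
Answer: 36751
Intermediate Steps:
H = -143/3 (H = 2 + (1/3)*(-149) = 2 - 149/3 = -143/3 ≈ -47.667)
W(w, Y) = Y + 8*Y*w (W(w, Y) = 8*Y*w + Y = Y + 8*Y*w)
H*(W(11, -7) - 148) = -143*(-7*(1 + 8*11) - 148)/3 = -143*(-7*(1 + 88) - 148)/3 = -143*(-7*89 - 148)/3 = -143*(-623 - 148)/3 = -143/3*(-771) = 36751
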